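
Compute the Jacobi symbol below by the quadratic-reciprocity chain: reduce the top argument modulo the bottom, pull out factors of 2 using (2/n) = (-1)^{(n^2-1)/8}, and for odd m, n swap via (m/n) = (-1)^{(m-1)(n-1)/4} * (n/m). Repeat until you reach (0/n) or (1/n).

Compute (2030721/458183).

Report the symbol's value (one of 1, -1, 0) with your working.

(2030721/458183) = (197989/458183)   [reduce mod 458183]
reciprocity: (197989/458183) = +1·(458183/197989) since 197989 mod 4 = 1, 458183 mod 4 = 3; sign now +1
(458183/197989) = (62205/197989)   [reduce mod 197989]
reciprocity: (62205/197989) = +1·(197989/62205) since 62205 mod 4 = 1, 197989 mod 4 = 1; sign now +1
(197989/62205) = (11374/62205)   [reduce mod 62205]
11374 = 2^1·5687; (2/62205) = -1 since 62205 mod 8 = 5, so (11374/62205) = (-1)^1·(5687/62205); sign now -1
reciprocity: (5687/62205) = +1·(62205/5687) since 5687 mod 4 = 3, 62205 mod 4 = 1; sign now -1
(62205/5687) = (5335/5687)   [reduce mod 5687]
reciprocity: (5335/5687) = -1·(5687/5335) since 5335 mod 4 = 3, 5687 mod 4 = 3; sign now +1
(5687/5335) = (352/5335)   [reduce mod 5335]
352 = 2^5·11; (2/5335) = +1 since 5335 mod 8 = 7, so (352/5335) = (+1)^5·(11/5335); sign now +1
reciprocity: (11/5335) = -1·(5335/11) since 11 mod 4 = 3, 5335 mod 4 = 3; sign now -1
(5335/11) = (0/11)   [reduce mod 11]
(0/11) = 0   [gcd(a, n) > 1]; final value = 0

0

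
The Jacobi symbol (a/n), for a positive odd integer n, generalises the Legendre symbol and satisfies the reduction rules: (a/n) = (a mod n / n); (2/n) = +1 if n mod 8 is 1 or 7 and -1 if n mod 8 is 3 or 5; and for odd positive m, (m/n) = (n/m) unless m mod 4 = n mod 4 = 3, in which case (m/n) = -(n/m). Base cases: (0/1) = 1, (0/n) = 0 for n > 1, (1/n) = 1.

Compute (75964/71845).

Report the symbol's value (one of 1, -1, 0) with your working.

(75964/71845): 75964 mod 71845 = 4119, so (75964/71845) = (4119/71845)
flip (4119/71845) -> (71845/4119): both odd, 4119 mod 4 = 3, 71845 mod 4 = 1, so the flip contributes +1; sign now +1
(71845/4119): 71845 mod 4119 = 1822, so (71845/4119) = (1822/4119)
factor out 2^1: 1822 = 2^1·911; with 4119 mod 8 = 7, (2/4119) = +1; sign now +1; continue with (911/4119)
flip (911/4119) -> (4119/911): both odd, 911 mod 4 = 3, 4119 mod 4 = 3, so the flip contributes -1; sign now -1
(4119/911): 4119 mod 911 = 475, so (4119/911) = (475/911)
flip (475/911) -> (911/475): both odd, 475 mod 4 = 3, 911 mod 4 = 3, so the flip contributes -1; sign now +1
(911/475): 911 mod 475 = 436, so (911/475) = (436/475)
factor out 2^2: 436 = 2^2·109; with 475 mod 8 = 3, (2/475) = -1; sign now +1; continue with (109/475)
flip (109/475) -> (475/109): both odd, 109 mod 4 = 1, 475 mod 4 = 3, so the flip contributes +1; sign now +1
(475/109): 475 mod 109 = 39, so (475/109) = (39/109)
flip (39/109) -> (109/39): both odd, 39 mod 4 = 3, 109 mod 4 = 1, so the flip contributes +1; sign now +1
(109/39): 109 mod 39 = 31, so (109/39) = (31/39)
flip (31/39) -> (39/31): both odd, 31 mod 4 = 3, 39 mod 4 = 3, so the flip contributes -1; sign now -1
(39/31): 39 mod 31 = 8, so (39/31) = (8/31)
factor out 2^3: 8 = 2^3·1; with 31 mod 8 = 7, (2/31) = +1; sign now -1; continue with (1/31)
reached (1/31) = 1, so the symbol is -1

-1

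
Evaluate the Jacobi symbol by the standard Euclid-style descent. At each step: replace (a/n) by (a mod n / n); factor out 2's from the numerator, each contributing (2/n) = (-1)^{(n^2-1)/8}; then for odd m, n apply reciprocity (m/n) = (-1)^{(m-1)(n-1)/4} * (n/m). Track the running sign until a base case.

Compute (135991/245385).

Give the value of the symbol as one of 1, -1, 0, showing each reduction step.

1

flip (135991/245385) -> (245385/135991): both odd, 135991 mod 4 = 3, 245385 mod 4 = 1, so the flip contributes +1; sign now +1
(245385/135991): 245385 mod 135991 = 109394, so (245385/135991) = (109394/135991)
factor out 2^1: 109394 = 2^1·54697; with 135991 mod 8 = 7, (2/135991) = +1; sign now +1; continue with (54697/135991)
flip (54697/135991) -> (135991/54697): both odd, 54697 mod 4 = 1, 135991 mod 4 = 3, so the flip contributes +1; sign now +1
(135991/54697): 135991 mod 54697 = 26597, so (135991/54697) = (26597/54697)
flip (26597/54697) -> (54697/26597): both odd, 26597 mod 4 = 1, 54697 mod 4 = 1, so the flip contributes +1; sign now +1
(54697/26597): 54697 mod 26597 = 1503, so (54697/26597) = (1503/26597)
flip (1503/26597) -> (26597/1503): both odd, 1503 mod 4 = 3, 26597 mod 4 = 1, so the flip contributes +1; sign now +1
(26597/1503): 26597 mod 1503 = 1046, so (26597/1503) = (1046/1503)
factor out 2^1: 1046 = 2^1·523; with 1503 mod 8 = 7, (2/1503) = +1; sign now +1; continue with (523/1503)
flip (523/1503) -> (1503/523): both odd, 523 mod 4 = 3, 1503 mod 4 = 3, so the flip contributes -1; sign now -1
(1503/523): 1503 mod 523 = 457, so (1503/523) = (457/523)
flip (457/523) -> (523/457): both odd, 457 mod 4 = 1, 523 mod 4 = 3, so the flip contributes +1; sign now -1
(523/457): 523 mod 457 = 66, so (523/457) = (66/457)
factor out 2^1: 66 = 2^1·33; with 457 mod 8 = 1, (2/457) = +1; sign now -1; continue with (33/457)
flip (33/457) -> (457/33): both odd, 33 mod 4 = 1, 457 mod 4 = 1, so the flip contributes +1; sign now -1
(457/33): 457 mod 33 = 28, so (457/33) = (28/33)
factor out 2^2: 28 = 2^2·7; with 33 mod 8 = 1, (2/33) = +1; sign now -1; continue with (7/33)
flip (7/33) -> (33/7): both odd, 7 mod 4 = 3, 33 mod 4 = 1, so the flip contributes +1; sign now -1
(33/7): 33 mod 7 = 5, so (33/7) = (5/7)
flip (5/7) -> (7/5): both odd, 5 mod 4 = 1, 7 mod 4 = 3, so the flip contributes +1; sign now -1
(7/5): 7 mod 5 = 2, so (7/5) = (2/5)
factor out 2^1: 2 = 2^1·1; with 5 mod 8 = 5, (2/5) = -1; sign now +1; continue with (1/5)
reached (1/5) = 1, so the symbol is +1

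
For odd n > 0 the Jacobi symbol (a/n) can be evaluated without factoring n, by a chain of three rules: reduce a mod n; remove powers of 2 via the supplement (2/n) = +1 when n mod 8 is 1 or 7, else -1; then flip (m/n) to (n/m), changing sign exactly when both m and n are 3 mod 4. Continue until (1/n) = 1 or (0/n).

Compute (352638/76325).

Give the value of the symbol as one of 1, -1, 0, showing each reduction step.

(352638/76325) = (47338/76325)   [reduce mod 76325]
47338 = 2^1·23669; (2/76325) = -1 since 76325 mod 8 = 5, so (47338/76325) = (-1)^1·(23669/76325); sign now -1
reciprocity: (23669/76325) = +1·(76325/23669) since 23669 mod 4 = 1, 76325 mod 4 = 1; sign now -1
(76325/23669) = (5318/23669)   [reduce mod 23669]
5318 = 2^1·2659; (2/23669) = -1 since 23669 mod 8 = 5, so (5318/23669) = (-1)^1·(2659/23669); sign now +1
reciprocity: (2659/23669) = +1·(23669/2659) since 2659 mod 4 = 3, 23669 mod 4 = 1; sign now +1
(23669/2659) = (2397/2659)   [reduce mod 2659]
reciprocity: (2397/2659) = +1·(2659/2397) since 2397 mod 4 = 1, 2659 mod 4 = 3; sign now +1
(2659/2397) = (262/2397)   [reduce mod 2397]
262 = 2^1·131; (2/2397) = -1 since 2397 mod 8 = 5, so (262/2397) = (-1)^1·(131/2397); sign now -1
reciprocity: (131/2397) = +1·(2397/131) since 131 mod 4 = 3, 2397 mod 4 = 1; sign now -1
(2397/131) = (39/131)   [reduce mod 131]
reciprocity: (39/131) = -1·(131/39) since 39 mod 4 = 3, 131 mod 4 = 3; sign now +1
(131/39) = (14/39)   [reduce mod 39]
14 = 2^1·7; (2/39) = +1 since 39 mod 8 = 7, so (14/39) = (+1)^1·(7/39); sign now +1
reciprocity: (7/39) = -1·(39/7) since 7 mod 4 = 3, 39 mod 4 = 3; sign now -1
(39/7) = (4/7)   [reduce mod 7]
4 = 2^2·1; (2/7) = +1 since 7 mod 8 = 7, so (4/7) = (+1)^2·(1/7); sign now -1
(1/7) = 1; final value = sign = -1

-1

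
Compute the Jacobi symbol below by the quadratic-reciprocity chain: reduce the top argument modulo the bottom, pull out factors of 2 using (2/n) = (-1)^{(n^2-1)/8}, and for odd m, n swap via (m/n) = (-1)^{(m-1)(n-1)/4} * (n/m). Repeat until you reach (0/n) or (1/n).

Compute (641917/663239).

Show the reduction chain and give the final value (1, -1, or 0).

1

reciprocity: (641917/663239) = +1·(663239/641917) since 641917 mod 4 = 1, 663239 mod 4 = 3; sign now +1
(663239/641917) = (21322/641917)   [reduce mod 641917]
21322 = 2^1·10661; (2/641917) = -1 since 641917 mod 8 = 5, so (21322/641917) = (-1)^1·(10661/641917); sign now -1
reciprocity: (10661/641917) = +1·(641917/10661) since 10661 mod 4 = 1, 641917 mod 4 = 1; sign now -1
(641917/10661) = (2257/10661)   [reduce mod 10661]
reciprocity: (2257/10661) = +1·(10661/2257) since 2257 mod 4 = 1, 10661 mod 4 = 1; sign now -1
(10661/2257) = (1633/2257)   [reduce mod 2257]
reciprocity: (1633/2257) = +1·(2257/1633) since 1633 mod 4 = 1, 2257 mod 4 = 1; sign now -1
(2257/1633) = (624/1633)   [reduce mod 1633]
624 = 2^4·39; (2/1633) = +1 since 1633 mod 8 = 1, so (624/1633) = (+1)^4·(39/1633); sign now -1
reciprocity: (39/1633) = +1·(1633/39) since 39 mod 4 = 3, 1633 mod 4 = 1; sign now -1
(1633/39) = (34/39)   [reduce mod 39]
34 = 2^1·17; (2/39) = +1 since 39 mod 8 = 7, so (34/39) = (+1)^1·(17/39); sign now -1
reciprocity: (17/39) = +1·(39/17) since 17 mod 4 = 1, 39 mod 4 = 3; sign now -1
(39/17) = (5/17)   [reduce mod 17]
reciprocity: (5/17) = +1·(17/5) since 5 mod 4 = 1, 17 mod 4 = 1; sign now -1
(17/5) = (2/5)   [reduce mod 5]
2 = 2^1·1; (2/5) = -1 since 5 mod 8 = 5, so (2/5) = (-1)^1·(1/5); sign now +1
(1/5) = 1; final value = sign = +1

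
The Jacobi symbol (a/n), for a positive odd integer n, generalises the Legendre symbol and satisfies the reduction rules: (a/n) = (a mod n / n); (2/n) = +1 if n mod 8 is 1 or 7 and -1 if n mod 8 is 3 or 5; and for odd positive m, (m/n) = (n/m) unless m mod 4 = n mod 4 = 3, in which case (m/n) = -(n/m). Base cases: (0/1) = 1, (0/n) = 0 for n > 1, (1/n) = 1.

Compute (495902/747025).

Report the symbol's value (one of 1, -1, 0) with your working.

-1

495902 = 2^1·247951; (2/747025) = +1 since 747025 mod 8 = 1, so (495902/747025) = (+1)^1·(247951/747025); sign now +1
reciprocity: (247951/747025) = +1·(747025/247951) since 247951 mod 4 = 3, 747025 mod 4 = 1; sign now +1
(747025/247951) = (3172/247951)   [reduce mod 247951]
3172 = 2^2·793; (2/247951) = +1 since 247951 mod 8 = 7, so (3172/247951) = (+1)^2·(793/247951); sign now +1
reciprocity: (793/247951) = +1·(247951/793) since 793 mod 4 = 1, 247951 mod 4 = 3; sign now +1
(247951/793) = (535/793)   [reduce mod 793]
reciprocity: (535/793) = +1·(793/535) since 535 mod 4 = 3, 793 mod 4 = 1; sign now +1
(793/535) = (258/535)   [reduce mod 535]
258 = 2^1·129; (2/535) = +1 since 535 mod 8 = 7, so (258/535) = (+1)^1·(129/535); sign now +1
reciprocity: (129/535) = +1·(535/129) since 129 mod 4 = 1, 535 mod 4 = 3; sign now +1
(535/129) = (19/129)   [reduce mod 129]
reciprocity: (19/129) = +1·(129/19) since 19 mod 4 = 3, 129 mod 4 = 1; sign now +1
(129/19) = (15/19)   [reduce mod 19]
reciprocity: (15/19) = -1·(19/15) since 15 mod 4 = 3, 19 mod 4 = 3; sign now -1
(19/15) = (4/15)   [reduce mod 15]
4 = 2^2·1; (2/15) = +1 since 15 mod 8 = 7, so (4/15) = (+1)^2·(1/15); sign now -1
(1/15) = 1; final value = sign = -1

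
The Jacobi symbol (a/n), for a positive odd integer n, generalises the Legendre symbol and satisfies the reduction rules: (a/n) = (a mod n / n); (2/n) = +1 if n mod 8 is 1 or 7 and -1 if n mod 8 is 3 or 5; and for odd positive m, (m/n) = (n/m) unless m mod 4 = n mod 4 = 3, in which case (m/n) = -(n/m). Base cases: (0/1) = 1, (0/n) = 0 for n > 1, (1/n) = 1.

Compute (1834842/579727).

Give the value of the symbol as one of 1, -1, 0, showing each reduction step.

(1834842/579727) = (95661/579727)   [reduce mod 579727]
reciprocity: (95661/579727) = +1·(579727/95661) since 95661 mod 4 = 1, 579727 mod 4 = 3; sign now +1
(579727/95661) = (5761/95661)   [reduce mod 95661]
reciprocity: (5761/95661) = +1·(95661/5761) since 5761 mod 4 = 1, 95661 mod 4 = 1; sign now +1
(95661/5761) = (3485/5761)   [reduce mod 5761]
reciprocity: (3485/5761) = +1·(5761/3485) since 3485 mod 4 = 1, 5761 mod 4 = 1; sign now +1
(5761/3485) = (2276/3485)   [reduce mod 3485]
2276 = 2^2·569; (2/3485) = -1 since 3485 mod 8 = 5, so (2276/3485) = (-1)^2·(569/3485); sign now +1
reciprocity: (569/3485) = +1·(3485/569) since 569 mod 4 = 1, 3485 mod 4 = 1; sign now +1
(3485/569) = (71/569)   [reduce mod 569]
reciprocity: (71/569) = +1·(569/71) since 71 mod 4 = 3, 569 mod 4 = 1; sign now +1
(569/71) = (1/71)   [reduce mod 71]
(1/71) = 1; final value = sign = +1

1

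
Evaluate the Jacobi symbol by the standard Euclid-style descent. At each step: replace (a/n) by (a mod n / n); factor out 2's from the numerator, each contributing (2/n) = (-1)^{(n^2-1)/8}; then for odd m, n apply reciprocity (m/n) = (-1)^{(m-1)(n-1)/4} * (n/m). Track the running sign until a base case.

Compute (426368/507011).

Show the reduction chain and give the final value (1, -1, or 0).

426368 = 2^7·3331; (2/507011) = -1 since 507011 mod 8 = 3, so (426368/507011) = (-1)^7·(3331/507011); sign now -1
reciprocity: (3331/507011) = -1·(507011/3331) since 3331 mod 4 = 3, 507011 mod 4 = 3; sign now +1
(507011/3331) = (699/3331)   [reduce mod 3331]
reciprocity: (699/3331) = -1·(3331/699) since 699 mod 4 = 3, 3331 mod 4 = 3; sign now -1
(3331/699) = (535/699)   [reduce mod 699]
reciprocity: (535/699) = -1·(699/535) since 535 mod 4 = 3, 699 mod 4 = 3; sign now +1
(699/535) = (164/535)   [reduce mod 535]
164 = 2^2·41; (2/535) = +1 since 535 mod 8 = 7, so (164/535) = (+1)^2·(41/535); sign now +1
reciprocity: (41/535) = +1·(535/41) since 41 mod 4 = 1, 535 mod 4 = 3; sign now +1
(535/41) = (2/41)   [reduce mod 41]
2 = 2^1·1; (2/41) = +1 since 41 mod 8 = 1, so (2/41) = (+1)^1·(1/41); sign now +1
(1/41) = 1; final value = sign = +1

1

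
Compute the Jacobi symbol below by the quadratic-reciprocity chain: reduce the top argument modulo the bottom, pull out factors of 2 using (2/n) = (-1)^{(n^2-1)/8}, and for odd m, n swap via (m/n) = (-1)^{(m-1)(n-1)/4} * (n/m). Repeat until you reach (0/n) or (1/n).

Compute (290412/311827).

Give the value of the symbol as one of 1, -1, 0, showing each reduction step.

290412 = 2^2·72603; (2/311827) = -1 since 311827 mod 8 = 3, so (290412/311827) = (-1)^2·(72603/311827); sign now +1
reciprocity: (72603/311827) = -1·(311827/72603) since 72603 mod 4 = 3, 311827 mod 4 = 3; sign now -1
(311827/72603) = (21415/72603)   [reduce mod 72603]
reciprocity: (21415/72603) = -1·(72603/21415) since 21415 mod 4 = 3, 72603 mod 4 = 3; sign now +1
(72603/21415) = (8358/21415)   [reduce mod 21415]
8358 = 2^1·4179; (2/21415) = +1 since 21415 mod 8 = 7, so (8358/21415) = (+1)^1·(4179/21415); sign now +1
reciprocity: (4179/21415) = -1·(21415/4179) since 4179 mod 4 = 3, 21415 mod 4 = 3; sign now -1
(21415/4179) = (520/4179)   [reduce mod 4179]
520 = 2^3·65; (2/4179) = -1 since 4179 mod 8 = 3, so (520/4179) = (-1)^3·(65/4179); sign now +1
reciprocity: (65/4179) = +1·(4179/65) since 65 mod 4 = 1, 4179 mod 4 = 3; sign now +1
(4179/65) = (19/65)   [reduce mod 65]
reciprocity: (19/65) = +1·(65/19) since 19 mod 4 = 3, 65 mod 4 = 1; sign now +1
(65/19) = (8/19)   [reduce mod 19]
8 = 2^3·1; (2/19) = -1 since 19 mod 8 = 3, so (8/19) = (-1)^3·(1/19); sign now -1
(1/19) = 1; final value = sign = -1

-1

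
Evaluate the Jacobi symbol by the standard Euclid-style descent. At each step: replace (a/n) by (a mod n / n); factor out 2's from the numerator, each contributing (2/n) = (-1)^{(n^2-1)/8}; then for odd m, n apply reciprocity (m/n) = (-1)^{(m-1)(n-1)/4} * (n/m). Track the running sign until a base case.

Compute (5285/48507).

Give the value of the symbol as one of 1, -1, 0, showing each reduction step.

-1

flip (5285/48507) -> (48507/5285): both odd, 5285 mod 4 = 1, 48507 mod 4 = 3, so the flip contributes +1; sign now +1
(48507/5285): 48507 mod 5285 = 942, so (48507/5285) = (942/5285)
factor out 2^1: 942 = 2^1·471; with 5285 mod 8 = 5, (2/5285) = -1; sign now -1; continue with (471/5285)
flip (471/5285) -> (5285/471): both odd, 471 mod 4 = 3, 5285 mod 4 = 1, so the flip contributes +1; sign now -1
(5285/471): 5285 mod 471 = 104, so (5285/471) = (104/471)
factor out 2^3: 104 = 2^3·13; with 471 mod 8 = 7, (2/471) = +1; sign now -1; continue with (13/471)
flip (13/471) -> (471/13): both odd, 13 mod 4 = 1, 471 mod 4 = 3, so the flip contributes +1; sign now -1
(471/13): 471 mod 13 = 3, so (471/13) = (3/13)
flip (3/13) -> (13/3): both odd, 3 mod 4 = 3, 13 mod 4 = 1, so the flip contributes +1; sign now -1
(13/3): 13 mod 3 = 1, so (13/3) = (1/3)
reached (1/3) = 1, so the symbol is -1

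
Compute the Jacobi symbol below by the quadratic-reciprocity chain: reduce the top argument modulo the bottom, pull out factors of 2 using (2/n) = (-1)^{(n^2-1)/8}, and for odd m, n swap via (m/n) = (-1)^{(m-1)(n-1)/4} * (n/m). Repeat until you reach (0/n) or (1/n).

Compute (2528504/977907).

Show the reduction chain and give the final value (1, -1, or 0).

(2528504/977907): 2528504 mod 977907 = 572690, so (2528504/977907) = (572690/977907)
factor out 2^1: 572690 = 2^1·286345; with 977907 mod 8 = 3, (2/977907) = -1; sign now -1; continue with (286345/977907)
flip (286345/977907) -> (977907/286345): both odd, 286345 mod 4 = 1, 977907 mod 4 = 3, so the flip contributes +1; sign now -1
(977907/286345): 977907 mod 286345 = 118872, so (977907/286345) = (118872/286345)
factor out 2^3: 118872 = 2^3·14859; with 286345 mod 8 = 1, (2/286345) = +1; sign now -1; continue with (14859/286345)
flip (14859/286345) -> (286345/14859): both odd, 14859 mod 4 = 3, 286345 mod 4 = 1, so the flip contributes +1; sign now -1
(286345/14859): 286345 mod 14859 = 4024, so (286345/14859) = (4024/14859)
factor out 2^3: 4024 = 2^3·503; with 14859 mod 8 = 3, (2/14859) = -1; sign now +1; continue with (503/14859)
flip (503/14859) -> (14859/503): both odd, 503 mod 4 = 3, 14859 mod 4 = 3, so the flip contributes -1; sign now -1
(14859/503): 14859 mod 503 = 272, so (14859/503) = (272/503)
factor out 2^4: 272 = 2^4·17; with 503 mod 8 = 7, (2/503) = +1; sign now -1; continue with (17/503)
flip (17/503) -> (503/17): both odd, 17 mod 4 = 1, 503 mod 4 = 3, so the flip contributes +1; sign now -1
(503/17): 503 mod 17 = 10, so (503/17) = (10/17)
factor out 2^1: 10 = 2^1·5; with 17 mod 8 = 1, (2/17) = +1; sign now -1; continue with (5/17)
flip (5/17) -> (17/5): both odd, 5 mod 4 = 1, 17 mod 4 = 1, so the flip contributes +1; sign now -1
(17/5): 17 mod 5 = 2, so (17/5) = (2/5)
factor out 2^1: 2 = 2^1·1; with 5 mod 8 = 5, (2/5) = -1; sign now +1; continue with (1/5)
reached (1/5) = 1, so the symbol is +1

1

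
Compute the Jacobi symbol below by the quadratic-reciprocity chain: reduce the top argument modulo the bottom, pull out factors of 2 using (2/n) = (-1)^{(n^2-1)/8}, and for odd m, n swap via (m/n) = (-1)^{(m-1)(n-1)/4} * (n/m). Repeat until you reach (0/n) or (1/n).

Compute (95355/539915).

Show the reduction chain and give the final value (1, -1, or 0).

0

flip (95355/539915) -> (539915/95355): both odd, 95355 mod 4 = 3, 539915 mod 4 = 3, so the flip contributes -1; sign now -1
(539915/95355): 539915 mod 95355 = 63140, so (539915/95355) = (63140/95355)
factor out 2^2: 63140 = 2^2·15785; with 95355 mod 8 = 3, (2/95355) = -1; sign now -1; continue with (15785/95355)
flip (15785/95355) -> (95355/15785): both odd, 15785 mod 4 = 1, 95355 mod 4 = 3, so the flip contributes +1; sign now -1
(95355/15785): 95355 mod 15785 = 645, so (95355/15785) = (645/15785)
flip (645/15785) -> (15785/645): both odd, 645 mod 4 = 1, 15785 mod 4 = 1, so the flip contributes +1; sign now -1
(15785/645): 15785 mod 645 = 305, so (15785/645) = (305/645)
flip (305/645) -> (645/305): both odd, 305 mod 4 = 1, 645 mod 4 = 1, so the flip contributes +1; sign now -1
(645/305): 645 mod 305 = 35, so (645/305) = (35/305)
flip (35/305) -> (305/35): both odd, 35 mod 4 = 3, 305 mod 4 = 1, so the flip contributes +1; sign now -1
(305/35): 305 mod 35 = 25, so (305/35) = (25/35)
flip (25/35) -> (35/25): both odd, 25 mod 4 = 1, 35 mod 4 = 3, so the flip contributes +1; sign now -1
(35/25): 35 mod 25 = 10, so (35/25) = (10/25)
factor out 2^1: 10 = 2^1·5; with 25 mod 8 = 1, (2/25) = +1; sign now -1; continue with (5/25)
flip (5/25) -> (25/5): both odd, 5 mod 4 = 1, 25 mod 4 = 1, so the flip contributes +1; sign now -1
(25/5): 25 mod 5 = 0, so (25/5) = (0/5)
reached (0/5); gcd(a, n) > 1, so (0/5) = 0 and the symbol is 0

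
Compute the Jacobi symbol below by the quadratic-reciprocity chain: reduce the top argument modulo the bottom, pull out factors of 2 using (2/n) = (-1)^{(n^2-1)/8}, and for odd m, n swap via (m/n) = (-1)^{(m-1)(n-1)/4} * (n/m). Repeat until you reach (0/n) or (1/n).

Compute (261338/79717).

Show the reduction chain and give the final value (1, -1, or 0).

0

(261338/79717) = (22187/79717)   [reduce mod 79717]
reciprocity: (22187/79717) = +1·(79717/22187) since 22187 mod 4 = 3, 79717 mod 4 = 1; sign now +1
(79717/22187) = (13156/22187)   [reduce mod 22187]
13156 = 2^2·3289; (2/22187) = -1 since 22187 mod 8 = 3, so (13156/22187) = (-1)^2·(3289/22187); sign now +1
reciprocity: (3289/22187) = +1·(22187/3289) since 3289 mod 4 = 1, 22187 mod 4 = 3; sign now +1
(22187/3289) = (2453/3289)   [reduce mod 3289]
reciprocity: (2453/3289) = +1·(3289/2453) since 2453 mod 4 = 1, 3289 mod 4 = 1; sign now +1
(3289/2453) = (836/2453)   [reduce mod 2453]
836 = 2^2·209; (2/2453) = -1 since 2453 mod 8 = 5, so (836/2453) = (-1)^2·(209/2453); sign now +1
reciprocity: (209/2453) = +1·(2453/209) since 209 mod 4 = 1, 2453 mod 4 = 1; sign now +1
(2453/209) = (154/209)   [reduce mod 209]
154 = 2^1·77; (2/209) = +1 since 209 mod 8 = 1, so (154/209) = (+1)^1·(77/209); sign now +1
reciprocity: (77/209) = +1·(209/77) since 77 mod 4 = 1, 209 mod 4 = 1; sign now +1
(209/77) = (55/77)   [reduce mod 77]
reciprocity: (55/77) = +1·(77/55) since 55 mod 4 = 3, 77 mod 4 = 1; sign now +1
(77/55) = (22/55)   [reduce mod 55]
22 = 2^1·11; (2/55) = +1 since 55 mod 8 = 7, so (22/55) = (+1)^1·(11/55); sign now +1
reciprocity: (11/55) = -1·(55/11) since 11 mod 4 = 3, 55 mod 4 = 3; sign now -1
(55/11) = (0/11)   [reduce mod 11]
(0/11) = 0   [gcd(a, n) > 1]; final value = 0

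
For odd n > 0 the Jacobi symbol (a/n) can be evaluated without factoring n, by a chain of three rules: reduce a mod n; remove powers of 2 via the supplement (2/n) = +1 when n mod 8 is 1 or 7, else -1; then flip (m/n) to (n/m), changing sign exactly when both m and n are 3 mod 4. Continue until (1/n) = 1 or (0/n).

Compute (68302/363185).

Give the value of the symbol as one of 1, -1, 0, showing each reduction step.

68302 = 2^1·34151; (2/363185) = +1 since 363185 mod 8 = 1, so (68302/363185) = (+1)^1·(34151/363185); sign now +1
reciprocity: (34151/363185) = +1·(363185/34151) since 34151 mod 4 = 3, 363185 mod 4 = 1; sign now +1
(363185/34151) = (21675/34151)   [reduce mod 34151]
reciprocity: (21675/34151) = -1·(34151/21675) since 21675 mod 4 = 3, 34151 mod 4 = 3; sign now -1
(34151/21675) = (12476/21675)   [reduce mod 21675]
12476 = 2^2·3119; (2/21675) = -1 since 21675 mod 8 = 3, so (12476/21675) = (-1)^2·(3119/21675); sign now -1
reciprocity: (3119/21675) = -1·(21675/3119) since 3119 mod 4 = 3, 21675 mod 4 = 3; sign now +1
(21675/3119) = (2961/3119)   [reduce mod 3119]
reciprocity: (2961/3119) = +1·(3119/2961) since 2961 mod 4 = 1, 3119 mod 4 = 3; sign now +1
(3119/2961) = (158/2961)   [reduce mod 2961]
158 = 2^1·79; (2/2961) = +1 since 2961 mod 8 = 1, so (158/2961) = (+1)^1·(79/2961); sign now +1
reciprocity: (79/2961) = +1·(2961/79) since 79 mod 4 = 3, 2961 mod 4 = 1; sign now +1
(2961/79) = (38/79)   [reduce mod 79]
38 = 2^1·19; (2/79) = +1 since 79 mod 8 = 7, so (38/79) = (+1)^1·(19/79); sign now +1
reciprocity: (19/79) = -1·(79/19) since 19 mod 4 = 3, 79 mod 4 = 3; sign now -1
(79/19) = (3/19)   [reduce mod 19]
reciprocity: (3/19) = -1·(19/3) since 3 mod 4 = 3, 19 mod 4 = 3; sign now +1
(19/3) = (1/3)   [reduce mod 3]
(1/3) = 1; final value = sign = +1

1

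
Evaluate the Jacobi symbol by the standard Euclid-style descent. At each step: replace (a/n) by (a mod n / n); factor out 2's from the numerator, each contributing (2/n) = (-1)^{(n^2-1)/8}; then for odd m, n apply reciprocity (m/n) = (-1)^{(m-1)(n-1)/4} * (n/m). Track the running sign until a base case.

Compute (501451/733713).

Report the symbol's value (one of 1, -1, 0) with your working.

1

flip (501451/733713) -> (733713/501451): both odd, 501451 mod 4 = 3, 733713 mod 4 = 1, so the flip contributes +1; sign now +1
(733713/501451): 733713 mod 501451 = 232262, so (733713/501451) = (232262/501451)
factor out 2^1: 232262 = 2^1·116131; with 501451 mod 8 = 3, (2/501451) = -1; sign now -1; continue with (116131/501451)
flip (116131/501451) -> (501451/116131): both odd, 116131 mod 4 = 3, 501451 mod 4 = 3, so the flip contributes -1; sign now +1
(501451/116131): 501451 mod 116131 = 36927, so (501451/116131) = (36927/116131)
flip (36927/116131) -> (116131/36927): both odd, 36927 mod 4 = 3, 116131 mod 4 = 3, so the flip contributes -1; sign now -1
(116131/36927): 116131 mod 36927 = 5350, so (116131/36927) = (5350/36927)
factor out 2^1: 5350 = 2^1·2675; with 36927 mod 8 = 7, (2/36927) = +1; sign now -1; continue with (2675/36927)
flip (2675/36927) -> (36927/2675): both odd, 2675 mod 4 = 3, 36927 mod 4 = 3, so the flip contributes -1; sign now +1
(36927/2675): 36927 mod 2675 = 2152, so (36927/2675) = (2152/2675)
factor out 2^3: 2152 = 2^3·269; with 2675 mod 8 = 3, (2/2675) = -1; sign now -1; continue with (269/2675)
flip (269/2675) -> (2675/269): both odd, 269 mod 4 = 1, 2675 mod 4 = 3, so the flip contributes +1; sign now -1
(2675/269): 2675 mod 269 = 254, so (2675/269) = (254/269)
factor out 2^1: 254 = 2^1·127; with 269 mod 8 = 5, (2/269) = -1; sign now +1; continue with (127/269)
flip (127/269) -> (269/127): both odd, 127 mod 4 = 3, 269 mod 4 = 1, so the flip contributes +1; sign now +1
(269/127): 269 mod 127 = 15, so (269/127) = (15/127)
flip (15/127) -> (127/15): both odd, 15 mod 4 = 3, 127 mod 4 = 3, so the flip contributes -1; sign now -1
(127/15): 127 mod 15 = 7, so (127/15) = (7/15)
flip (7/15) -> (15/7): both odd, 7 mod 4 = 3, 15 mod 4 = 3, so the flip contributes -1; sign now +1
(15/7): 15 mod 7 = 1, so (15/7) = (1/7)
reached (1/7) = 1, so the symbol is +1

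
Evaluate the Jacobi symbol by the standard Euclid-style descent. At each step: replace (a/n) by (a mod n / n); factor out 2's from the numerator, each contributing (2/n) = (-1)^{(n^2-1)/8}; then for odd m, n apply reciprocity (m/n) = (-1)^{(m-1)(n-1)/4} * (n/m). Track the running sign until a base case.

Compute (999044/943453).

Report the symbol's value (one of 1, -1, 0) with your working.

-1

(999044/943453): 999044 mod 943453 = 55591, so (999044/943453) = (55591/943453)
flip (55591/943453) -> (943453/55591): both odd, 55591 mod 4 = 3, 943453 mod 4 = 1, so the flip contributes +1; sign now +1
(943453/55591): 943453 mod 55591 = 53997, so (943453/55591) = (53997/55591)
flip (53997/55591) -> (55591/53997): both odd, 53997 mod 4 = 1, 55591 mod 4 = 3, so the flip contributes +1; sign now +1
(55591/53997): 55591 mod 53997 = 1594, so (55591/53997) = (1594/53997)
factor out 2^1: 1594 = 2^1·797; with 53997 mod 8 = 5, (2/53997) = -1; sign now -1; continue with (797/53997)
flip (797/53997) -> (53997/797): both odd, 797 mod 4 = 1, 53997 mod 4 = 1, so the flip contributes +1; sign now -1
(53997/797): 53997 mod 797 = 598, so (53997/797) = (598/797)
factor out 2^1: 598 = 2^1·299; with 797 mod 8 = 5, (2/797) = -1; sign now +1; continue with (299/797)
flip (299/797) -> (797/299): both odd, 299 mod 4 = 3, 797 mod 4 = 1, so the flip contributes +1; sign now +1
(797/299): 797 mod 299 = 199, so (797/299) = (199/299)
flip (199/299) -> (299/199): both odd, 199 mod 4 = 3, 299 mod 4 = 3, so the flip contributes -1; sign now -1
(299/199): 299 mod 199 = 100, so (299/199) = (100/199)
factor out 2^2: 100 = 2^2·25; with 199 mod 8 = 7, (2/199) = +1; sign now -1; continue with (25/199)
flip (25/199) -> (199/25): both odd, 25 mod 4 = 1, 199 mod 4 = 3, so the flip contributes +1; sign now -1
(199/25): 199 mod 25 = 24, so (199/25) = (24/25)
factor out 2^3: 24 = 2^3·3; with 25 mod 8 = 1, (2/25) = +1; sign now -1; continue with (3/25)
flip (3/25) -> (25/3): both odd, 3 mod 4 = 3, 25 mod 4 = 1, so the flip contributes +1; sign now -1
(25/3): 25 mod 3 = 1, so (25/3) = (1/3)
reached (1/3) = 1, so the symbol is -1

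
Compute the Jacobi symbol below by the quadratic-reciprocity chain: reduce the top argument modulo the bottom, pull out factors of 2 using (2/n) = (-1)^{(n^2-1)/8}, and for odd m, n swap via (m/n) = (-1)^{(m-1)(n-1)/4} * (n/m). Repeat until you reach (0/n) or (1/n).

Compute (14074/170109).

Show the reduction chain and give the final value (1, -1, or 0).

-1

factor out 2^1: 14074 = 2^1·7037; with 170109 mod 8 = 5, (2/170109) = -1; sign now -1; continue with (7037/170109)
flip (7037/170109) -> (170109/7037): both odd, 7037 mod 4 = 1, 170109 mod 4 = 1, so the flip contributes +1; sign now -1
(170109/7037): 170109 mod 7037 = 1221, so (170109/7037) = (1221/7037)
flip (1221/7037) -> (7037/1221): both odd, 1221 mod 4 = 1, 7037 mod 4 = 1, so the flip contributes +1; sign now -1
(7037/1221): 7037 mod 1221 = 932, so (7037/1221) = (932/1221)
factor out 2^2: 932 = 2^2·233; with 1221 mod 8 = 5, (2/1221) = -1; sign now -1; continue with (233/1221)
flip (233/1221) -> (1221/233): both odd, 233 mod 4 = 1, 1221 mod 4 = 1, so the flip contributes +1; sign now -1
(1221/233): 1221 mod 233 = 56, so (1221/233) = (56/233)
factor out 2^3: 56 = 2^3·7; with 233 mod 8 = 1, (2/233) = +1; sign now -1; continue with (7/233)
flip (7/233) -> (233/7): both odd, 7 mod 4 = 3, 233 mod 4 = 1, so the flip contributes +1; sign now -1
(233/7): 233 mod 7 = 2, so (233/7) = (2/7)
factor out 2^1: 2 = 2^1·1; with 7 mod 8 = 7, (2/7) = +1; sign now -1; continue with (1/7)
reached (1/7) = 1, so the symbol is -1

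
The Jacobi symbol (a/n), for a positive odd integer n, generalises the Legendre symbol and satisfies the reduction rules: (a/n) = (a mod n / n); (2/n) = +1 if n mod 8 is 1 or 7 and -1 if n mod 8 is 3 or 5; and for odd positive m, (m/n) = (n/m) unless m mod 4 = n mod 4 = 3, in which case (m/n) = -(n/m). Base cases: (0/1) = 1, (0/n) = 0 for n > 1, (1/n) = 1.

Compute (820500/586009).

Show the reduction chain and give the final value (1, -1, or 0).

-1

(820500/586009) = (234491/586009)   [reduce mod 586009]
reciprocity: (234491/586009) = +1·(586009/234491) since 234491 mod 4 = 3, 586009 mod 4 = 1; sign now +1
(586009/234491) = (117027/234491)   [reduce mod 234491]
reciprocity: (117027/234491) = -1·(234491/117027) since 117027 mod 4 = 3, 234491 mod 4 = 3; sign now -1
(234491/117027) = (437/117027)   [reduce mod 117027]
reciprocity: (437/117027) = +1·(117027/437) since 437 mod 4 = 1, 117027 mod 4 = 3; sign now -1
(117027/437) = (348/437)   [reduce mod 437]
348 = 2^2·87; (2/437) = -1 since 437 mod 8 = 5, so (348/437) = (-1)^2·(87/437); sign now -1
reciprocity: (87/437) = +1·(437/87) since 87 mod 4 = 3, 437 mod 4 = 1; sign now -1
(437/87) = (2/87)   [reduce mod 87]
2 = 2^1·1; (2/87) = +1 since 87 mod 8 = 7, so (2/87) = (+1)^1·(1/87); sign now -1
(1/87) = 1; final value = sign = -1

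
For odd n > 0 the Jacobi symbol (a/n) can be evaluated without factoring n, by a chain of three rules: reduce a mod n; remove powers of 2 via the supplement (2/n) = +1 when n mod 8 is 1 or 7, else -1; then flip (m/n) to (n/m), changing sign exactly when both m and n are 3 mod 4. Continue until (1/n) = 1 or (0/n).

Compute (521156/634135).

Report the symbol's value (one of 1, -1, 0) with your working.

1

521156 = 2^2·130289; (2/634135) = +1 since 634135 mod 8 = 7, so (521156/634135) = (+1)^2·(130289/634135); sign now +1
reciprocity: (130289/634135) = +1·(634135/130289) since 130289 mod 4 = 1, 634135 mod 4 = 3; sign now +1
(634135/130289) = (112979/130289)   [reduce mod 130289]
reciprocity: (112979/130289) = +1·(130289/112979) since 112979 mod 4 = 3, 130289 mod 4 = 1; sign now +1
(130289/112979) = (17310/112979)   [reduce mod 112979]
17310 = 2^1·8655; (2/112979) = -1 since 112979 mod 8 = 3, so (17310/112979) = (-1)^1·(8655/112979); sign now -1
reciprocity: (8655/112979) = -1·(112979/8655) since 8655 mod 4 = 3, 112979 mod 4 = 3; sign now +1
(112979/8655) = (464/8655)   [reduce mod 8655]
464 = 2^4·29; (2/8655) = +1 since 8655 mod 8 = 7, so (464/8655) = (+1)^4·(29/8655); sign now +1
reciprocity: (29/8655) = +1·(8655/29) since 29 mod 4 = 1, 8655 mod 4 = 3; sign now +1
(8655/29) = (13/29)   [reduce mod 29]
reciprocity: (13/29) = +1·(29/13) since 13 mod 4 = 1, 29 mod 4 = 1; sign now +1
(29/13) = (3/13)   [reduce mod 13]
reciprocity: (3/13) = +1·(13/3) since 3 mod 4 = 3, 13 mod 4 = 1; sign now +1
(13/3) = (1/3)   [reduce mod 3]
(1/3) = 1; final value = sign = +1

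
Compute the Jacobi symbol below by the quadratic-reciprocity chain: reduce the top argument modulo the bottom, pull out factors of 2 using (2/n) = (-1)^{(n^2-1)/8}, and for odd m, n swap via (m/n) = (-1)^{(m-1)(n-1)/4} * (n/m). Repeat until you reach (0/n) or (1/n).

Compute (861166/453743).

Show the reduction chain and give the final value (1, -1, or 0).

(861166/453743) = (407423/453743)   [reduce mod 453743]
reciprocity: (407423/453743) = -1·(453743/407423) since 407423 mod 4 = 3, 453743 mod 4 = 3; sign now -1
(453743/407423) = (46320/407423)   [reduce mod 407423]
46320 = 2^4·2895; (2/407423) = +1 since 407423 mod 8 = 7, so (46320/407423) = (+1)^4·(2895/407423); sign now -1
reciprocity: (2895/407423) = -1·(407423/2895) since 2895 mod 4 = 3, 407423 mod 4 = 3; sign now +1
(407423/2895) = (2123/2895)   [reduce mod 2895]
reciprocity: (2123/2895) = -1·(2895/2123) since 2123 mod 4 = 3, 2895 mod 4 = 3; sign now -1
(2895/2123) = (772/2123)   [reduce mod 2123]
772 = 2^2·193; (2/2123) = -1 since 2123 mod 8 = 3, so (772/2123) = (-1)^2·(193/2123); sign now -1
reciprocity: (193/2123) = +1·(2123/193) since 193 mod 4 = 1, 2123 mod 4 = 3; sign now -1
(2123/193) = (0/193)   [reduce mod 193]
(0/193) = 0   [gcd(a, n) > 1]; final value = 0

0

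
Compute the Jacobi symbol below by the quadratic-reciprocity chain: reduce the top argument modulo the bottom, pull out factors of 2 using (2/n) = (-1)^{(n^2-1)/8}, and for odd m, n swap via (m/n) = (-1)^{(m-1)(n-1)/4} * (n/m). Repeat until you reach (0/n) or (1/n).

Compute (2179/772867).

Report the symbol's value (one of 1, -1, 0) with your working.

reciprocity: (2179/772867) = -1·(772867/2179) since 2179 mod 4 = 3, 772867 mod 4 = 3; sign now -1
(772867/2179) = (1501/2179)   [reduce mod 2179]
reciprocity: (1501/2179) = +1·(2179/1501) since 1501 mod 4 = 1, 2179 mod 4 = 3; sign now -1
(2179/1501) = (678/1501)   [reduce mod 1501]
678 = 2^1·339; (2/1501) = -1 since 1501 mod 8 = 5, so (678/1501) = (-1)^1·(339/1501); sign now +1
reciprocity: (339/1501) = +1·(1501/339) since 339 mod 4 = 3, 1501 mod 4 = 1; sign now +1
(1501/339) = (145/339)   [reduce mod 339]
reciprocity: (145/339) = +1·(339/145) since 145 mod 4 = 1, 339 mod 4 = 3; sign now +1
(339/145) = (49/145)   [reduce mod 145]
reciprocity: (49/145) = +1·(145/49) since 49 mod 4 = 1, 145 mod 4 = 1; sign now +1
(145/49) = (47/49)   [reduce mod 49]
reciprocity: (47/49) = +1·(49/47) since 47 mod 4 = 3, 49 mod 4 = 1; sign now +1
(49/47) = (2/47)   [reduce mod 47]
2 = 2^1·1; (2/47) = +1 since 47 mod 8 = 7, so (2/47) = (+1)^1·(1/47); sign now +1
(1/47) = 1; final value = sign = +1

1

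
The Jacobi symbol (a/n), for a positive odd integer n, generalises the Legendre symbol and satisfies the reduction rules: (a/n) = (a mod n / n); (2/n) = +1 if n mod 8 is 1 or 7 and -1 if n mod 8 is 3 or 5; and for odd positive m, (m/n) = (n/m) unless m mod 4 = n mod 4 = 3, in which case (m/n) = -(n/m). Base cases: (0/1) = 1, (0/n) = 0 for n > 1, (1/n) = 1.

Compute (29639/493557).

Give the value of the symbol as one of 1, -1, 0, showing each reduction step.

flip (29639/493557) -> (493557/29639): both odd, 29639 mod 4 = 3, 493557 mod 4 = 1, so the flip contributes +1; sign now +1
(493557/29639): 493557 mod 29639 = 19333, so (493557/29639) = (19333/29639)
flip (19333/29639) -> (29639/19333): both odd, 19333 mod 4 = 1, 29639 mod 4 = 3, so the flip contributes +1; sign now +1
(29639/19333): 29639 mod 19333 = 10306, so (29639/19333) = (10306/19333)
factor out 2^1: 10306 = 2^1·5153; with 19333 mod 8 = 5, (2/19333) = -1; sign now -1; continue with (5153/19333)
flip (5153/19333) -> (19333/5153): both odd, 5153 mod 4 = 1, 19333 mod 4 = 1, so the flip contributes +1; sign now -1
(19333/5153): 19333 mod 5153 = 3874, so (19333/5153) = (3874/5153)
factor out 2^1: 3874 = 2^1·1937; with 5153 mod 8 = 1, (2/5153) = +1; sign now -1; continue with (1937/5153)
flip (1937/5153) -> (5153/1937): both odd, 1937 mod 4 = 1, 5153 mod 4 = 1, so the flip contributes +1; sign now -1
(5153/1937): 5153 mod 1937 = 1279, so (5153/1937) = (1279/1937)
flip (1279/1937) -> (1937/1279): both odd, 1279 mod 4 = 3, 1937 mod 4 = 1, so the flip contributes +1; sign now -1
(1937/1279): 1937 mod 1279 = 658, so (1937/1279) = (658/1279)
factor out 2^1: 658 = 2^1·329; with 1279 mod 8 = 7, (2/1279) = +1; sign now -1; continue with (329/1279)
flip (329/1279) -> (1279/329): both odd, 329 mod 4 = 1, 1279 mod 4 = 3, so the flip contributes +1; sign now -1
(1279/329): 1279 mod 329 = 292, so (1279/329) = (292/329)
factor out 2^2: 292 = 2^2·73; with 329 mod 8 = 1, (2/329) = +1; sign now -1; continue with (73/329)
flip (73/329) -> (329/73): both odd, 73 mod 4 = 1, 329 mod 4 = 1, so the flip contributes +1; sign now -1
(329/73): 329 mod 73 = 37, so (329/73) = (37/73)
flip (37/73) -> (73/37): both odd, 37 mod 4 = 1, 73 mod 4 = 1, so the flip contributes +1; sign now -1
(73/37): 73 mod 37 = 36, so (73/37) = (36/37)
factor out 2^2: 36 = 2^2·9; with 37 mod 8 = 5, (2/37) = -1; sign now -1; continue with (9/37)
flip (9/37) -> (37/9): both odd, 9 mod 4 = 1, 37 mod 4 = 1, so the flip contributes +1; sign now -1
(37/9): 37 mod 9 = 1, so (37/9) = (1/9)
reached (1/9) = 1, so the symbol is -1

-1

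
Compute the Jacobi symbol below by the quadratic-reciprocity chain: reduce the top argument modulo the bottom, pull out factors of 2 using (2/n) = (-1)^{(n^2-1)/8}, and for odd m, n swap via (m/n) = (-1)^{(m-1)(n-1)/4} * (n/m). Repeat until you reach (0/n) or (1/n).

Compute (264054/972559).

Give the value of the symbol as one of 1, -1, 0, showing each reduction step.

factor out 2^1: 264054 = 2^1·132027; with 972559 mod 8 = 7, (2/972559) = +1; sign now +1; continue with (132027/972559)
flip (132027/972559) -> (972559/132027): both odd, 132027 mod 4 = 3, 972559 mod 4 = 3, so the flip contributes -1; sign now -1
(972559/132027): 972559 mod 132027 = 48370, so (972559/132027) = (48370/132027)
factor out 2^1: 48370 = 2^1·24185; with 132027 mod 8 = 3, (2/132027) = -1; sign now +1; continue with (24185/132027)
flip (24185/132027) -> (132027/24185): both odd, 24185 mod 4 = 1, 132027 mod 4 = 3, so the flip contributes +1; sign now +1
(132027/24185): 132027 mod 24185 = 11102, so (132027/24185) = (11102/24185)
factor out 2^1: 11102 = 2^1·5551; with 24185 mod 8 = 1, (2/24185) = +1; sign now +1; continue with (5551/24185)
flip (5551/24185) -> (24185/5551): both odd, 5551 mod 4 = 3, 24185 mod 4 = 1, so the flip contributes +1; sign now +1
(24185/5551): 24185 mod 5551 = 1981, so (24185/5551) = (1981/5551)
flip (1981/5551) -> (5551/1981): both odd, 1981 mod 4 = 1, 5551 mod 4 = 3, so the flip contributes +1; sign now +1
(5551/1981): 5551 mod 1981 = 1589, so (5551/1981) = (1589/1981)
flip (1589/1981) -> (1981/1589): both odd, 1589 mod 4 = 1, 1981 mod 4 = 1, so the flip contributes +1; sign now +1
(1981/1589): 1981 mod 1589 = 392, so (1981/1589) = (392/1589)
factor out 2^3: 392 = 2^3·49; with 1589 mod 8 = 5, (2/1589) = -1; sign now -1; continue with (49/1589)
flip (49/1589) -> (1589/49): both odd, 49 mod 4 = 1, 1589 mod 4 = 1, so the flip contributes +1; sign now -1
(1589/49): 1589 mod 49 = 21, so (1589/49) = (21/49)
flip (21/49) -> (49/21): both odd, 21 mod 4 = 1, 49 mod 4 = 1, so the flip contributes +1; sign now -1
(49/21): 49 mod 21 = 7, so (49/21) = (7/21)
flip (7/21) -> (21/7): both odd, 7 mod 4 = 3, 21 mod 4 = 1, so the flip contributes +1; sign now -1
(21/7): 21 mod 7 = 0, so (21/7) = (0/7)
reached (0/7); gcd(a, n) > 1, so (0/7) = 0 and the symbol is 0

0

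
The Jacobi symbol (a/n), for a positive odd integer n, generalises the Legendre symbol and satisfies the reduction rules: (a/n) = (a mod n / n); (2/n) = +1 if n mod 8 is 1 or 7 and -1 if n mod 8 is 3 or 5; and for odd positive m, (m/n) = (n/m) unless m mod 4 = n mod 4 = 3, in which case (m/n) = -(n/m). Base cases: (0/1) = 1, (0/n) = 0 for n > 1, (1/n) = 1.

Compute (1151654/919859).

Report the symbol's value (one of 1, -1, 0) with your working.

(1151654/919859) = (231795/919859)   [reduce mod 919859]
reciprocity: (231795/919859) = -1·(919859/231795) since 231795 mod 4 = 3, 919859 mod 4 = 3; sign now -1
(919859/231795) = (224474/231795)   [reduce mod 231795]
224474 = 2^1·112237; (2/231795) = -1 since 231795 mod 8 = 3, so (224474/231795) = (-1)^1·(112237/231795); sign now +1
reciprocity: (112237/231795) = +1·(231795/112237) since 112237 mod 4 = 1, 231795 mod 4 = 3; sign now +1
(231795/112237) = (7321/112237)   [reduce mod 112237]
reciprocity: (7321/112237) = +1·(112237/7321) since 7321 mod 4 = 1, 112237 mod 4 = 1; sign now +1
(112237/7321) = (2422/7321)   [reduce mod 7321]
2422 = 2^1·1211; (2/7321) = +1 since 7321 mod 8 = 1, so (2422/7321) = (+1)^1·(1211/7321); sign now +1
reciprocity: (1211/7321) = +1·(7321/1211) since 1211 mod 4 = 3, 7321 mod 4 = 1; sign now +1
(7321/1211) = (55/1211)   [reduce mod 1211]
reciprocity: (55/1211) = -1·(1211/55) since 55 mod 4 = 3, 1211 mod 4 = 3; sign now -1
(1211/55) = (1/55)   [reduce mod 55]
(1/55) = 1; final value = sign = -1

-1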